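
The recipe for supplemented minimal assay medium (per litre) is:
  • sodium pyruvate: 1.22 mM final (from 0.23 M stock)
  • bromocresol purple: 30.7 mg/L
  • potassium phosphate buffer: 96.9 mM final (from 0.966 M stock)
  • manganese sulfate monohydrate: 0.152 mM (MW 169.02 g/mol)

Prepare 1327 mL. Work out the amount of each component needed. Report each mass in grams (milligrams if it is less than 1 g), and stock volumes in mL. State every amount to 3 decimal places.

Scale factor relative to 1 L: 1.327.
sodium pyruvate: V = C2·V2/C1 = 1.22 mM × 1327 mL ÷ 230 mM = 7.039 mL
bromocresol purple: 30.7 mg/L × 1.327 L = 40.739 mg
potassium phosphate buffer: V = C2·V2/C1 = 96.9 mM × 1327 mL ÷ 966 mM = 133.112 mL
manganese sulfate monohydrate: 0.152 mmol/L × 169.02 mg/mmol × 1.327 L = 34.092 mg

sodium pyruvate 7.039 mL; bromocresol purple 40.739 mg; potassium phosphate buffer 133.112 mL; manganese sulfate monohydrate 34.092 mg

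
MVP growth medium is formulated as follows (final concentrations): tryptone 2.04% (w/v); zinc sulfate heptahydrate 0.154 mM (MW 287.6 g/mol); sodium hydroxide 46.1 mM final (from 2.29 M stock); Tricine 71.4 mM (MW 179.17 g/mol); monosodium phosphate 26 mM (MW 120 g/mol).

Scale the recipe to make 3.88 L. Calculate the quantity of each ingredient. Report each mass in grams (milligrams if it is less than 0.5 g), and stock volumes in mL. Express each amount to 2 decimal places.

tryptone 79.15 g; zinc sulfate heptahydrate 171.85 mg; sodium hydroxide 78.11 mL; Tricine 49.64 g; monosodium phosphate 12.11 g

Working volume: 3.88 L.
tryptone: 2.04 g per 100 mL × 3880 mL ÷ 100 = 79.15 g
zinc sulfate heptahydrate: 0.154 mmol/L × 287.6 mg/mmol × 3.88 L = 171.85 mg
sodium hydroxide: dilute stock: 46.1 mM × 3880 mL ÷ 2290 mM = 78.11 mL
Tricine: 71.4 mmol/L × 179.17 g/mol × 3.88 L ÷ 1000 = 49.64 g
monosodium phosphate: 26 mmol/L × 120 g/mol × 3.88 L ÷ 1000 = 12.11 g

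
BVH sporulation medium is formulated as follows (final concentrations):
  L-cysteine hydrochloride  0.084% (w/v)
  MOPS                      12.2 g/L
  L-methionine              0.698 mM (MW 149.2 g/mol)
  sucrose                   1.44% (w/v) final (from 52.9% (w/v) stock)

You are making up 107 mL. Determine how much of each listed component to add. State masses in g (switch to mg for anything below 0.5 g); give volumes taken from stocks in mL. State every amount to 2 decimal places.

L-cysteine hydrochloride 89.88 mg; MOPS 1.31 g; L-methionine 11.14 mg; sucrose 2.91 mL

Target volume = 107 mL = 0.107 L.
L-cysteine hydrochloride: 0.084 g per 100 mL × 107 mL ÷ 100 = 0.08988 g = 89.88 mg
MOPS: 12.2 g/L × 0.107 L = 1.31 g
L-methionine: 0.698 mmol/L × 149.2 mg/mmol × 0.107 L = 11.14 mg
sucrose: dilute stock: 1.44% ÷ 52.9% × 107 mL = 2.91 mL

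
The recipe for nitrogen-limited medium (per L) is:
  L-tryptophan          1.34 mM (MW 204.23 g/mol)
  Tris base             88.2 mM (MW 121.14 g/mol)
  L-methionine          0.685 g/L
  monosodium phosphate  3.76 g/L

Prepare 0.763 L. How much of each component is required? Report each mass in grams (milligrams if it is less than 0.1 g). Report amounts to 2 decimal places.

Working volume: 0.763 L.
L-tryptophan: 1.34 mmol/L × 204.23 g/mol × 0.763 L ÷ 1000 = 0.21 g
Tris base: 88.2 mmol/L × 121.14 g/mol × 0.763 L ÷ 1000 = 8.15 g
L-methionine: 0.685 g/L × 0.763 L = 0.52 g
monosodium phosphate: 3.76 g/L × 0.763 L = 2.87 g

L-tryptophan 0.21 g; Tris base 8.15 g; L-methionine 0.52 g; monosodium phosphate 2.87 g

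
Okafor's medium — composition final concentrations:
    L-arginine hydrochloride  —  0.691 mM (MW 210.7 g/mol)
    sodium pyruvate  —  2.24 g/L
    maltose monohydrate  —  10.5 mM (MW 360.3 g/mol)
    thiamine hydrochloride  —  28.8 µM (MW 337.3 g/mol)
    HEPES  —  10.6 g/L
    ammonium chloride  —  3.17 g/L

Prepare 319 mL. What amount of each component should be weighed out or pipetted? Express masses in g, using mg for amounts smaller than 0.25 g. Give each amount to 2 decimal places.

Target volume = 319 mL = 0.319 L.
L-arginine hydrochloride: 0.691 mmol/L × 210.7 mg/mmol × 0.319 L = 46.44 mg
sodium pyruvate: 2.24 g/L × 0.319 L = 0.71 g
maltose monohydrate: 10.5 mmol/L × 360.3 g/mol × 0.319 L ÷ 1000 = 1.21 g
thiamine hydrochloride: 28.8 µmol/L × 337.3 g/mol × 0.319 L ÷ 1000 = 3.10 mg
HEPES: 10.6 g/L × 0.319 L = 3.38 g
ammonium chloride: 3.17 g/L × 0.319 L = 1.01 g

L-arginine hydrochloride 46.44 mg; sodium pyruvate 0.71 g; maltose monohydrate 1.21 g; thiamine hydrochloride 3.10 mg; HEPES 3.38 g; ammonium chloride 1.01 g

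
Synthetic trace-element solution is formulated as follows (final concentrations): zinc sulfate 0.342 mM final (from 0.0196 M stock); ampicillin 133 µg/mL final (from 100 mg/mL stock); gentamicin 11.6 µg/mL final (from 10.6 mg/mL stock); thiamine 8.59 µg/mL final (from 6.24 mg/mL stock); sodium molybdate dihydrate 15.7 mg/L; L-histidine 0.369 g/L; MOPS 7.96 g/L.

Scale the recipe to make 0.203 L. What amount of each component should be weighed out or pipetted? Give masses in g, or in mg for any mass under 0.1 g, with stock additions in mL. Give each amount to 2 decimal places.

Scale factor relative to 1 L: 0.203.
zinc sulfate: C1V1 = C2V2 → 0.342 mM × 203 mL ÷ 19.6 mM = 3.54 mL
ampicillin: V = C2·V2/C1 = 133 µg/mL × 203 mL ÷ 100000 µg/mL = 0.27 mL
gentamicin: C1V1 = C2V2 → 11.6 µg/mL × 203 mL ÷ 10600 µg/mL = 0.22 mL
thiamine: V = C2·V2/C1 = 8.59 µg/mL × 203 mL ÷ 6240 µg/mL = 0.28 mL
sodium molybdate dihydrate: 15.7 mg/L × 0.203 L = 3.19 mg
L-histidine: 0.369 g/L × 0.203 L = 0.074907 g = 74.91 mg
MOPS: 7.96 g/L × 0.203 L = 1.62 g

zinc sulfate 3.54 mL; ampicillin 0.27 mL; gentamicin 0.22 mL; thiamine 0.28 mL; sodium molybdate dihydrate 3.19 mg; L-histidine 74.91 mg; MOPS 1.62 g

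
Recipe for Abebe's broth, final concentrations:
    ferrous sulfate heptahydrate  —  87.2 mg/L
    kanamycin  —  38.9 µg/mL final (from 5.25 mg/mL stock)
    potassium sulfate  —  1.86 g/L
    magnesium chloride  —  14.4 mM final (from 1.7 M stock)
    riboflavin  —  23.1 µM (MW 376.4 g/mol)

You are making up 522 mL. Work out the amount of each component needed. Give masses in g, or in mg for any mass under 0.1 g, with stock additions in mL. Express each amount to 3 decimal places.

Scale factor relative to 1 L: 0.522.
ferrous sulfate heptahydrate: 87.2 mg/L × 0.522 L = 45.518 mg
kanamycin: dilute stock: 38.9 µg/mL × 522 mL ÷ 5250 µg/mL = 3.868 mL
potassium sulfate: 1.86 g/L × 0.522 L = 0.971 g
magnesium chloride: V = C2·V2/C1 = 14.4 mM × 522 mL ÷ 1700 mM = 4.422 mL
riboflavin: 23.1 µmol/L × 376.4 g/mol × 0.522 L ÷ 1000 = 4.539 mg

ferrous sulfate heptahydrate 45.518 mg; kanamycin 3.868 mL; potassium sulfate 0.971 g; magnesium chloride 4.422 mL; riboflavin 4.539 mg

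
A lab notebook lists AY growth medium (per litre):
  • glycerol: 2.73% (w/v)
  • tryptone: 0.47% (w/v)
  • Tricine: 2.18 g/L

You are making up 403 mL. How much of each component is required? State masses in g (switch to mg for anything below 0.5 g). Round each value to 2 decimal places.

glycerol 11.00 g; tryptone 1.89 g; Tricine 0.88 g

Target volume = 403 mL = 0.403 L.
glycerol: 2.73% w/v = 27.3 g/L → 27.3 × 0.403 L = 11.00 g
tryptone: 0.47% w/v = 4.7 g/L → 4.7 × 0.403 L = 1.89 g
Tricine: 2.18 g/L × 0.403 L = 0.88 g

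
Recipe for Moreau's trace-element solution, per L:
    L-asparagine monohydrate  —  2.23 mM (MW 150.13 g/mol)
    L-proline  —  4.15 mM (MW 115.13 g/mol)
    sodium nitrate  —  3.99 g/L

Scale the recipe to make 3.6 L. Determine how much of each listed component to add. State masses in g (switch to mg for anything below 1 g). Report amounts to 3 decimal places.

L-asparagine monohydrate 1.205 g; L-proline 1.720 g; sodium nitrate 14.364 g

Working volume: 3.6 L.
L-asparagine monohydrate: 2.23 mmol/L × 150.13 g/mol × 3.6 L ÷ 1000 = 1.205 g
L-proline: 4.15 mmol/L × 115.13 g/mol × 3.6 L ÷ 1000 = 1.720 g
sodium nitrate: 3.99 g/L × 3.6 L = 14.364 g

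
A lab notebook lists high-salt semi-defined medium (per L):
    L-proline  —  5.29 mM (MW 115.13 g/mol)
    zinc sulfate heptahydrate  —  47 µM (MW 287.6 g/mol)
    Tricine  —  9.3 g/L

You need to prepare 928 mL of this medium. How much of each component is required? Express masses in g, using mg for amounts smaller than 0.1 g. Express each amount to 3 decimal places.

Target volume = 928 mL = 0.928 L.
L-proline: 5.29 mmol/L × 115.13 g/mol × 0.928 L ÷ 1000 = 0.565 g
zinc sulfate heptahydrate: 47 µmol/L × 287.6 g/mol × 0.928 L ÷ 1000 = 12.544 mg
Tricine: 9.3 g/L × 0.928 L = 8.630 g

L-proline 0.565 g; zinc sulfate heptahydrate 12.544 mg; Tricine 8.630 g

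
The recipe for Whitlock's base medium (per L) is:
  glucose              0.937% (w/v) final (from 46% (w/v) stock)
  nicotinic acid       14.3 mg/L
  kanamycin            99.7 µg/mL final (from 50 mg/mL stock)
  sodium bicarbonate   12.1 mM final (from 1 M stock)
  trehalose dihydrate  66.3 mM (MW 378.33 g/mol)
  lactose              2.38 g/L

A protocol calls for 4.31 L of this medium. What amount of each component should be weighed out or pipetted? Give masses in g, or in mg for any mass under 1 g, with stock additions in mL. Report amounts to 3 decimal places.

Working volume: 4.31 L.
glucose: V = C2·V2/C1 = 0.937% ÷ 46% × 4310 mL = 87.793 mL
nicotinic acid: 14.3 mg/L × 4.31 L = 61.633 mg
kanamycin: V = C2·V2/C1 = 99.7 µg/mL × 4310 mL ÷ 50000 µg/mL = 8.594 mL
sodium bicarbonate: C1V1 = C2V2 → 12.1 mM × 4310 mL ÷ 1000 mM = 52.151 mL
trehalose dihydrate: 66.3 mmol/L × 378.33 g/mol × 4.31 L ÷ 1000 = 108.109 g
lactose: 2.38 g/L × 4.31 L = 10.258 g

glucose 87.793 mL; nicotinic acid 61.633 mg; kanamycin 8.594 mL; sodium bicarbonate 52.151 mL; trehalose dihydrate 108.109 g; lactose 10.258 g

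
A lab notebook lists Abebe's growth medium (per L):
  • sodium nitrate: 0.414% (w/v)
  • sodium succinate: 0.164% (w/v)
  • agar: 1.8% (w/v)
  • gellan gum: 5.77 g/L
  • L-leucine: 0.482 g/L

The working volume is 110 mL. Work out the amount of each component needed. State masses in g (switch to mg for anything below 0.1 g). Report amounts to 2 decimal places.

Scale factor relative to 1 L: 0.11.
sodium nitrate: 0.414% w/v = 4.14 g/L → 4.14 × 0.11 L = 0.46 g
sodium succinate: 0.164 g per 100 mL × 110 mL ÷ 100 = 0.18 g
agar: 1.8 g per 100 mL × 110 mL ÷ 100 = 1.98 g
gellan gum: 5.77 g/L × 0.11 L = 0.63 g
L-leucine: 0.482 g/L × 0.11 L = 0.05302 g = 53.02 mg

sodium nitrate 0.46 g; sodium succinate 0.18 g; agar 1.98 g; gellan gum 0.63 g; L-leucine 53.02 mg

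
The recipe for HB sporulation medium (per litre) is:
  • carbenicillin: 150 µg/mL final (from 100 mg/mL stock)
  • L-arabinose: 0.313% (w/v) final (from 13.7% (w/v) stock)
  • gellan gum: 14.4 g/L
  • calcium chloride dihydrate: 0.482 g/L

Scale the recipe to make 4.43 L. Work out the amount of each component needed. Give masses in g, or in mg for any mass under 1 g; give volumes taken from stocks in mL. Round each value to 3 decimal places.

carbenicillin 6.645 mL; L-arabinose 101.211 mL; gellan gum 63.792 g; calcium chloride dihydrate 2.135 g

Working volume: 4.43 L.
carbenicillin: dilute stock: 150 µg/mL × 4430 mL ÷ 100000 µg/mL = 6.645 mL
L-arabinose: dilute stock: 0.313% ÷ 13.7% × 4430 mL = 101.211 mL
gellan gum: 14.4 g/L × 4.43 L = 63.792 g
calcium chloride dihydrate: 0.482 g/L × 4.43 L = 2.135 g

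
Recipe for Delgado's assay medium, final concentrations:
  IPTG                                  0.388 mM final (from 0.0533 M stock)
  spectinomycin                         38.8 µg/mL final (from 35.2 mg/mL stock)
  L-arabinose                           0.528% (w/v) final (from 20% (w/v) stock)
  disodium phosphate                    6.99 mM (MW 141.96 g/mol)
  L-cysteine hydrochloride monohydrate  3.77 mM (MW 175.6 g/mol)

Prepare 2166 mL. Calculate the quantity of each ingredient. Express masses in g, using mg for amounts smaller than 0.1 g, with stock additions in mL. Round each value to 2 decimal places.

Scale factor relative to 1 L: 2.166.
IPTG: dilute stock: 0.388 mM × 2166 mL ÷ 53.3 mM = 15.77 mL
spectinomycin: V = C2·V2/C1 = 38.8 µg/mL × 2166 mL ÷ 35200 µg/mL = 2.39 mL
L-arabinose: V = C2·V2/C1 = 0.528% ÷ 20% × 2166 mL = 57.18 mL
disodium phosphate: 6.99 mmol/L × 141.96 g/mol × 2.166 L ÷ 1000 = 2.15 g
L-cysteine hydrochloride monohydrate: 3.77 mmol/L × 175.6 g/mol × 2.166 L ÷ 1000 = 1.43 g

IPTG 15.77 mL; spectinomycin 2.39 mL; L-arabinose 57.18 mL; disodium phosphate 2.15 g; L-cysteine hydrochloride monohydrate 1.43 g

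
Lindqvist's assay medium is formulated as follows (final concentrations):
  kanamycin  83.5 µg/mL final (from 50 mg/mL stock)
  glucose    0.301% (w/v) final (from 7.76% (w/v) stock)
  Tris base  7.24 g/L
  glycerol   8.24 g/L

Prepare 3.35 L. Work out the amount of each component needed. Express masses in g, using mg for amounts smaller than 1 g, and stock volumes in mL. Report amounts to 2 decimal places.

Working volume: 3.35 L.
kanamycin: V = C2·V2/C1 = 83.5 µg/mL × 3350 mL ÷ 50000 µg/mL = 5.59 mL
glucose: dilute stock: 0.301% ÷ 7.76% × 3350 mL = 129.94 mL
Tris base: 7.24 g/L × 3.35 L = 24.25 g
glycerol: 8.24 g/L × 3.35 L = 27.60 g

kanamycin 5.59 mL; glucose 129.94 mL; Tris base 24.25 g; glycerol 27.60 g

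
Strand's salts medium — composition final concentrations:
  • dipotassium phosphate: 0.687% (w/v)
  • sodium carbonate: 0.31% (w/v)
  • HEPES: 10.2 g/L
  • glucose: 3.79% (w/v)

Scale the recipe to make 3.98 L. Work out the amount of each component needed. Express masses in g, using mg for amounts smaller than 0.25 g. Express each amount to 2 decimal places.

dipotassium phosphate 27.34 g; sodium carbonate 12.34 g; HEPES 40.60 g; glucose 150.84 g

Working volume: 3.98 L.
dipotassium phosphate: 0.687 g per 100 mL × 3980 mL ÷ 100 = 27.34 g
sodium carbonate: 0.31% w/v = 3.1 g/L → 3.1 × 3.98 L = 12.34 g
HEPES: 10.2 g/L × 3.98 L = 40.60 g
glucose: 3.79% w/v = 37.9 g/L → 37.9 × 3.98 L = 150.84 g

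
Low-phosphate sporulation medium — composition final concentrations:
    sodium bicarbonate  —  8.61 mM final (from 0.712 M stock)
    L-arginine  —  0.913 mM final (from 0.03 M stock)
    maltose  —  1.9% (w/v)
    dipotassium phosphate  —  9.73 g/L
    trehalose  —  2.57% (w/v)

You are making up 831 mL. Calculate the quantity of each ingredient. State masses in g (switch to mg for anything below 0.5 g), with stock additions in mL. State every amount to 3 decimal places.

sodium bicarbonate 10.049 mL; L-arginine 25.290 mL; maltose 15.789 g; dipotassium phosphate 8.086 g; trehalose 21.357 g

Target volume = 831 mL = 0.831 L.
sodium bicarbonate: C1V1 = C2V2 → 8.61 mM × 831 mL ÷ 712 mM = 10.049 mL
L-arginine: V = C2·V2/C1 = 0.913 mM × 831 mL ÷ 30 mM = 25.290 mL
maltose: 1.9% w/v = 19 g/L → 19 × 0.831 L = 15.789 g
dipotassium phosphate: 9.73 g/L × 0.831 L = 8.086 g
trehalose: 2.57 g per 100 mL × 831 mL ÷ 100 = 21.357 g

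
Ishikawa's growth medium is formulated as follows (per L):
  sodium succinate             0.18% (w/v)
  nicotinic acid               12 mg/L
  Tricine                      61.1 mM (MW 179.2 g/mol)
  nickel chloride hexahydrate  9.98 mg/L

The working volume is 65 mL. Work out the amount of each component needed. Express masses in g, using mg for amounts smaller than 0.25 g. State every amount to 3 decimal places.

sodium succinate 117.000 mg; nicotinic acid 0.780 mg; Tricine 0.712 g; nickel chloride hexahydrate 0.649 mg

Working volume: 65 mL = 0.065 L.
sodium succinate: 0.18% w/v = 1.8 g/L → 1.8 × 0.065 L = 0.117 g = 117.000 mg
nicotinic acid: 12 mg/L × 0.065 L = 0.780 mg
Tricine: 61.1 mmol/L × 179.2 g/mol × 0.065 L ÷ 1000 = 0.712 g
nickel chloride hexahydrate: 9.98 mg/L × 0.065 L = 0.649 mg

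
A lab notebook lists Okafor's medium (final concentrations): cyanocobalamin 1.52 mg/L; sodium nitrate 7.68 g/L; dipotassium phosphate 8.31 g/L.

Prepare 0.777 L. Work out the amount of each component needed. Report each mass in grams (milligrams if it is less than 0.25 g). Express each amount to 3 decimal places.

cyanocobalamin 1.181 mg; sodium nitrate 5.967 g; dipotassium phosphate 6.457 g

Working volume: 0.777 L.
cyanocobalamin: 1.52 mg/L × 0.777 L = 1.181 mg
sodium nitrate: 7.68 g/L × 0.777 L = 5.967 g
dipotassium phosphate: 8.31 g/L × 0.777 L = 6.457 g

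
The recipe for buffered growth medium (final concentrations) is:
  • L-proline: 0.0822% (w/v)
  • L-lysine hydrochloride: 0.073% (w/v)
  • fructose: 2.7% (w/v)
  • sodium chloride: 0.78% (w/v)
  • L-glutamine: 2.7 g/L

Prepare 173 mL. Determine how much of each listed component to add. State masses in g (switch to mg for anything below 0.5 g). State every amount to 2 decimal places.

L-proline 142.21 mg; L-lysine hydrochloride 126.29 mg; fructose 4.67 g; sodium chloride 1.35 g; L-glutamine 467.10 mg

Scale factor relative to 1 L: 0.173.
L-proline: 0.0822% w/v = 0.822 g/L → 0.822 × 0.173 L = 0.142206 g = 142.21 mg
L-lysine hydrochloride: 0.073 g per 100 mL × 173 mL ÷ 100 = 0.12629 g = 126.29 mg
fructose: 2.7% w/v = 27 g/L → 27 × 0.173 L = 4.67 g
sodium chloride: 0.78% w/v = 7.8 g/L → 7.8 × 0.173 L = 1.35 g
L-glutamine: 2.7 g/L × 0.173 L = 0.4671 g = 467.10 mg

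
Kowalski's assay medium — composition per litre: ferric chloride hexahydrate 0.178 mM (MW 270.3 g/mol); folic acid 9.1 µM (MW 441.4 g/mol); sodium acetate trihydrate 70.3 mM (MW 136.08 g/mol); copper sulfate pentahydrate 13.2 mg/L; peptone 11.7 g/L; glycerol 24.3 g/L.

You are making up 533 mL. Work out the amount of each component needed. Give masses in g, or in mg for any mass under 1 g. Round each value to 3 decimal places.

Target volume = 533 mL = 0.533 L.
ferric chloride hexahydrate: 0.178 mmol/L × 270.3 mg/mmol × 0.533 L = 25.644 mg
folic acid: 9.1 µmol/L × 441.4 g/mol × 0.533 L ÷ 1000 = 2.141 mg
sodium acetate trihydrate: 70.3 mmol/L × 136.08 g/mol × 0.533 L ÷ 1000 = 5.099 g
copper sulfate pentahydrate: 13.2 mg/L × 0.533 L = 7.036 mg
peptone: 11.7 g/L × 0.533 L = 6.236 g
glycerol: 24.3 g/L × 0.533 L = 12.952 g

ferric chloride hexahydrate 25.644 mg; folic acid 2.141 mg; sodium acetate trihydrate 5.099 g; copper sulfate pentahydrate 7.036 mg; peptone 6.236 g; glycerol 12.952 g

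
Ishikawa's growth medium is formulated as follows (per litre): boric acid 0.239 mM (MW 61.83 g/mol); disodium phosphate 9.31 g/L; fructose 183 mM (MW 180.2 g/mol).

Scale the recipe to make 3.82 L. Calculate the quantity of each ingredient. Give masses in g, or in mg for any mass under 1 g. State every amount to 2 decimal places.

boric acid 56.45 mg; disodium phosphate 35.56 g; fructose 125.97 g

Scale factor relative to 1 L: 3.82.
boric acid: 0.239 mmol/L × 61.83 mg/mmol × 3.82 L = 56.45 mg
disodium phosphate: 9.31 g/L × 3.82 L = 35.56 g
fructose: 183 mmol/L × 180.2 g/mol × 3.82 L ÷ 1000 = 125.97 g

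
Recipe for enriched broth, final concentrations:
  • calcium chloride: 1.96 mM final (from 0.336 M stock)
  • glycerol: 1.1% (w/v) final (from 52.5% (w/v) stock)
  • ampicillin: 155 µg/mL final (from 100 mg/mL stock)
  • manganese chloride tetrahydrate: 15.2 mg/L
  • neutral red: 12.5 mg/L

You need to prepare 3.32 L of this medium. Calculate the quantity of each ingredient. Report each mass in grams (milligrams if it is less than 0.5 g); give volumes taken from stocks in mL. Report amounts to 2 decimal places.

calcium chloride 19.37 mL; glycerol 69.56 mL; ampicillin 5.15 mL; manganese chloride tetrahydrate 50.46 mg; neutral red 41.50 mg

Scale factor relative to 1 L: 3.32.
calcium chloride: C1V1 = C2V2 → 1.96 mM × 3320 mL ÷ 336 mM = 19.37 mL
glycerol: V = C2·V2/C1 = 1.1% ÷ 52.5% × 3320 mL = 69.56 mL
ampicillin: V = C2·V2/C1 = 155 µg/mL × 3320 mL ÷ 100000 µg/mL = 5.15 mL
manganese chloride tetrahydrate: 15.2 mg/L × 3.32 L = 50.46 mg
neutral red: 12.5 mg/L × 3.32 L = 41.50 mg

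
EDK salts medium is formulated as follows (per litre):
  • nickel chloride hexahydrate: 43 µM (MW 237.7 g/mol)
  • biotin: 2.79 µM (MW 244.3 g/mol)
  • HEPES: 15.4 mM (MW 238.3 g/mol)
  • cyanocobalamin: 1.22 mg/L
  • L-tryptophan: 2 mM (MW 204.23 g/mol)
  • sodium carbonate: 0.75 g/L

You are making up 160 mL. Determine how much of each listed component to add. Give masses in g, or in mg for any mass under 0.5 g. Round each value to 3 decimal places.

nickel chloride hexahydrate 1.635 mg; biotin 0.109 mg; HEPES 0.587 g; cyanocobalamin 0.195 mg; L-tryptophan 65.354 mg; sodium carbonate 120.000 mg

Scale factor relative to 1 L: 0.16.
nickel chloride hexahydrate: 43 µmol/L × 237.7 g/mol × 0.16 L ÷ 1000 = 1.635 mg
biotin: 2.79 µmol/L × 244.3 g/mol × 0.16 L ÷ 1000 = 0.109 mg
HEPES: 15.4 mmol/L × 238.3 g/mol × 0.16 L ÷ 1000 = 0.587 g
cyanocobalamin: 1.22 mg/L × 0.16 L = 0.195 mg
L-tryptophan: 2 mmol/L × 204.23 mg/mmol × 0.16 L = 65.354 mg
sodium carbonate: 0.75 g/L × 0.16 L = 0.12 g = 120.000 mg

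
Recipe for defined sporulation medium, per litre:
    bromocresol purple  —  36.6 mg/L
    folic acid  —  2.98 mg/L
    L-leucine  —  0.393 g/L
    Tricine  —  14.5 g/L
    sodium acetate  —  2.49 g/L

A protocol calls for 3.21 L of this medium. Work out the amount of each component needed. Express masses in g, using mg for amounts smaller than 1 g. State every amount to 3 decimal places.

bromocresol purple 117.486 mg; folic acid 9.566 mg; L-leucine 1.262 g; Tricine 46.545 g; sodium acetate 7.993 g

Working volume: 3.21 L.
bromocresol purple: 36.6 mg/L × 3.21 L = 117.486 mg
folic acid: 2.98 mg/L × 3.21 L = 9.566 mg
L-leucine: 0.393 g/L × 3.21 L = 1.262 g
Tricine: 14.5 g/L × 3.21 L = 46.545 g
sodium acetate: 2.49 g/L × 3.21 L = 7.993 g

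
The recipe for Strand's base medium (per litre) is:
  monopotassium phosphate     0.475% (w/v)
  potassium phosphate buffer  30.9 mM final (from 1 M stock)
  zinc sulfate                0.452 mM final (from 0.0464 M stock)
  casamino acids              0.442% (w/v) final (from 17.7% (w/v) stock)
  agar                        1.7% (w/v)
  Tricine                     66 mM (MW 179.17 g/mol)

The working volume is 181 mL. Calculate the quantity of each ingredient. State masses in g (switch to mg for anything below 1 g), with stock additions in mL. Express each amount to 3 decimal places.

Working volume: 181 mL = 0.181 L.
monopotassium phosphate: 0.475% w/v = 4.75 g/L → 4.75 × 0.181 L = 0.85975 g = 859.750 mg
potassium phosphate buffer: C1V1 = C2V2 → 30.9 mM × 181 mL ÷ 1000 mM = 5.593 mL
zinc sulfate: dilute stock: 0.452 mM × 181 mL ÷ 46.4 mM = 1.763 mL
casamino acids: dilute stock: 0.442% ÷ 17.7% × 181 mL = 4.520 mL
agar: 1.7 g per 100 mL × 181 mL ÷ 100 = 3.077 g
Tricine: 66 mmol/L × 179.17 g/mol × 0.181 L ÷ 1000 = 2.140 g

monopotassium phosphate 859.750 mg; potassium phosphate buffer 5.593 mL; zinc sulfate 1.763 mL; casamino acids 4.520 mL; agar 3.077 g; Tricine 2.140 g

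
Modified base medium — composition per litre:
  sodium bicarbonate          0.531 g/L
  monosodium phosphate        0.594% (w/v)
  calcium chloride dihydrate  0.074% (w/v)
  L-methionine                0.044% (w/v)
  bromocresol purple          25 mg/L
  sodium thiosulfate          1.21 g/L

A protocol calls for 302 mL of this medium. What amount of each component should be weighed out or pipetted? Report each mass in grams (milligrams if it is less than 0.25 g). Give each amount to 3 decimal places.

Scale factor relative to 1 L: 0.302.
sodium bicarbonate: 0.531 g/L × 0.302 L = 0.160362 g = 160.362 mg
monosodium phosphate: 0.594% w/v = 5.94 g/L → 5.94 × 0.302 L = 1.794 g
calcium chloride dihydrate: 0.074 g per 100 mL × 302 mL ÷ 100 = 0.22348 g = 223.480 mg
L-methionine: 0.044% w/v = 0.44 g/L → 0.44 × 0.302 L = 0.13288 g = 132.880 mg
bromocresol purple: 25 mg/L × 0.302 L = 7.550 mg
sodium thiosulfate: 1.21 g/L × 0.302 L = 0.365 g

sodium bicarbonate 160.362 mg; monosodium phosphate 1.794 g; calcium chloride dihydrate 223.480 mg; L-methionine 132.880 mg; bromocresol purple 7.550 mg; sodium thiosulfate 0.365 g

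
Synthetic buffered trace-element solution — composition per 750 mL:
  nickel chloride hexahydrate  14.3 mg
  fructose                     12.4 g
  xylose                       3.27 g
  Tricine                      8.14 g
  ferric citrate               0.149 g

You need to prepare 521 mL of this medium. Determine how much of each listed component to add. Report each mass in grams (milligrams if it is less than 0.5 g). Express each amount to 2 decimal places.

Ratio of target to recipe volume: 521 / 750 = 0.694667.
nickel chloride hexahydrate: 14.3 mg × (521 mL / 750 mL) = 9.93 mg
fructose: 12.4 g × (521 mL / 750 mL) = 8.61 g
xylose: 3.27 g × (521 mL / 750 mL) = 2.27 g
Tricine: 8.14 g × (521 mL / 750 mL) = 5.65 g
ferric citrate: 0.149 g × (521 mL / 750 mL) = 0.103505 g = 103.51 mg

nickel chloride hexahydrate 9.93 mg; fructose 8.61 g; xylose 2.27 g; Tricine 5.65 g; ferric citrate 103.51 mg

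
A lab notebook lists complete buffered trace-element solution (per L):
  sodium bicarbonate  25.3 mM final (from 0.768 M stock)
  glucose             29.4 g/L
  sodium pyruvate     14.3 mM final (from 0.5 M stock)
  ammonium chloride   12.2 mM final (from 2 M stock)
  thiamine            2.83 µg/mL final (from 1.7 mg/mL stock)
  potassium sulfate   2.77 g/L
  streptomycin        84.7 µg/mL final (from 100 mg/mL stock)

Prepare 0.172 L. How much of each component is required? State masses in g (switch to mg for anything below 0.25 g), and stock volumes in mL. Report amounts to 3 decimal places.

Working volume: 0.172 L.
sodium bicarbonate: V = C2·V2/C1 = 25.3 mM × 172 mL ÷ 768 mM = 5.666 mL
glucose: 29.4 g/L × 0.172 L = 5.057 g
sodium pyruvate: dilute stock: 14.3 mM × 172 mL ÷ 500 mM = 4.919 mL
ammonium chloride: C1V1 = C2V2 → 12.2 mM × 172 mL ÷ 2000 mM = 1.049 mL
thiamine: C1V1 = C2V2 → 2.83 µg/mL × 172 mL ÷ 1700 µg/mL = 0.286 mL
potassium sulfate: 2.77 g/L × 0.172 L = 0.476 g
streptomycin: dilute stock: 84.7 µg/mL × 172 mL ÷ 100000 µg/mL = 0.146 mL

sodium bicarbonate 5.666 mL; glucose 5.057 g; sodium pyruvate 4.919 mL; ammonium chloride 1.049 mL; thiamine 0.286 mL; potassium sulfate 0.476 g; streptomycin 0.146 mL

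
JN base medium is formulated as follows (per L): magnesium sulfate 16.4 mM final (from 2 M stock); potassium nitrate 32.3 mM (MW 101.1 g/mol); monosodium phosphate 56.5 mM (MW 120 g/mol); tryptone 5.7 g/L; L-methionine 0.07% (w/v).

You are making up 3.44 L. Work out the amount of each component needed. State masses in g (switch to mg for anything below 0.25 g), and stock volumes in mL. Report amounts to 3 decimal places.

magnesium sulfate 28.208 mL; potassium nitrate 11.233 g; monosodium phosphate 23.323 g; tryptone 19.608 g; L-methionine 2.408 g

Scale factor relative to 1 L: 3.44.
magnesium sulfate: V = C2·V2/C1 = 16.4 mM × 3440 mL ÷ 2000 mM = 28.208 mL
potassium nitrate: 32.3 mmol/L × 101.1 g/mol × 3.44 L ÷ 1000 = 11.233 g
monosodium phosphate: 56.5 mmol/L × 120 g/mol × 3.44 L ÷ 1000 = 23.323 g
tryptone: 5.7 g/L × 3.44 L = 19.608 g
L-methionine: 0.07 g per 100 mL × 3440 mL ÷ 100 = 2.408 g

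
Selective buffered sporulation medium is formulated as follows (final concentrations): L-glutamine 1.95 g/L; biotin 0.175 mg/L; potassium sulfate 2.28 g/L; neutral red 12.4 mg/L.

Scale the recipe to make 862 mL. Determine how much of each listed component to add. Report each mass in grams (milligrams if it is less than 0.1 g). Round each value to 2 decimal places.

L-glutamine 1.68 g; biotin 0.15 mg; potassium sulfate 1.97 g; neutral red 10.69 mg

Working volume: 862 mL = 0.862 L.
L-glutamine: 1.95 g/L × 0.862 L = 1.68 g
biotin: 0.175 mg/L × 0.862 L = 0.15 mg
potassium sulfate: 2.28 g/L × 0.862 L = 1.97 g
neutral red: 12.4 mg/L × 0.862 L = 10.69 mg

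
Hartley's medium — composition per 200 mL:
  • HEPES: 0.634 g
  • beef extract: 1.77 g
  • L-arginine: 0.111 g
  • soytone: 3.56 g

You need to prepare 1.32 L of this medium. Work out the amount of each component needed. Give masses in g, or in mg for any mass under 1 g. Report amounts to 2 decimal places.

Scale factor = 1320 mL / 200 mL = 6.6.
HEPES: 0.634 g × (1320 mL / 200 mL) = 4.18 g
beef extract: 1.77 g × (1320 mL / 200 mL) = 11.68 g
L-arginine: 0.111 g × (1320 mL / 200 mL) = 0.7326 g = 732.60 mg
soytone: 3.56 g × (1320 mL / 200 mL) = 23.50 g

HEPES 4.18 g; beef extract 11.68 g; L-arginine 732.60 mg; soytone 23.50 g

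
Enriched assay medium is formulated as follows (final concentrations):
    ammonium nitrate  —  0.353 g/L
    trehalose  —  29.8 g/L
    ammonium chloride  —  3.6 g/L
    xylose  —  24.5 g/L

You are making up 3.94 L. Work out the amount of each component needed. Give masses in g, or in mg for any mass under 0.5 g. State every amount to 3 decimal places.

Scale factor relative to 1 L: 3.94.
ammonium nitrate: 0.353 g/L × 3.94 L = 1.391 g
trehalose: 29.8 g/L × 3.94 L = 117.412 g
ammonium chloride: 3.6 g/L × 3.94 L = 14.184 g
xylose: 24.5 g/L × 3.94 L = 96.530 g

ammonium nitrate 1.391 g; trehalose 117.412 g; ammonium chloride 14.184 g; xylose 96.530 g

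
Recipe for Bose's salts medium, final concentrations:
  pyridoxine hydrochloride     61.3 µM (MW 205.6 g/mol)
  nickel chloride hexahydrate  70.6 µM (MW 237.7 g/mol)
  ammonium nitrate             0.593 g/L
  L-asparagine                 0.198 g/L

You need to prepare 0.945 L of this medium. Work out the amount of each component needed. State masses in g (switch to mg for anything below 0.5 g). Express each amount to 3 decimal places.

Working volume: 0.945 L.
pyridoxine hydrochloride: 61.3 µmol/L × 205.6 g/mol × 0.945 L ÷ 1000 = 11.910 mg
nickel chloride hexahydrate: 70.6 µmol/L × 237.7 g/mol × 0.945 L ÷ 1000 = 15.859 mg
ammonium nitrate: 0.593 g/L × 0.945 L = 0.560 g
L-asparagine: 0.198 g/L × 0.945 L = 0.18711 g = 187.110 mg

pyridoxine hydrochloride 11.910 mg; nickel chloride hexahydrate 15.859 mg; ammonium nitrate 0.560 g; L-asparagine 187.110 mg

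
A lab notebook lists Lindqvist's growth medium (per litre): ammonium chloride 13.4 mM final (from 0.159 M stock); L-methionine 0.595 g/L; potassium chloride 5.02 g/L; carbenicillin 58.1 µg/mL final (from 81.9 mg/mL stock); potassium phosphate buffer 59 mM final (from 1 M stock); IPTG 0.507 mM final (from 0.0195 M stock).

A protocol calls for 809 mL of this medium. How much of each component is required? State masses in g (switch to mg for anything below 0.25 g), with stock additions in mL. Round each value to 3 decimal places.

ammonium chloride 68.180 mL; L-methionine 0.481 g; potassium chloride 4.061 g; carbenicillin 0.574 mL; potassium phosphate buffer 47.731 mL; IPTG 21.034 mL

Scale factor relative to 1 L: 0.809.
ammonium chloride: C1V1 = C2V2 → 13.4 mM × 809 mL ÷ 159 mM = 68.180 mL
L-methionine: 0.595 g/L × 0.809 L = 0.481 g
potassium chloride: 5.02 g/L × 0.809 L = 4.061 g
carbenicillin: V = C2·V2/C1 = 58.1 µg/mL × 809 mL ÷ 81900 µg/mL = 0.574 mL
potassium phosphate buffer: dilute stock: 59 mM × 809 mL ÷ 1000 mM = 47.731 mL
IPTG: V = C2·V2/C1 = 0.507 mM × 809 mL ÷ 19.5 mM = 21.034 mL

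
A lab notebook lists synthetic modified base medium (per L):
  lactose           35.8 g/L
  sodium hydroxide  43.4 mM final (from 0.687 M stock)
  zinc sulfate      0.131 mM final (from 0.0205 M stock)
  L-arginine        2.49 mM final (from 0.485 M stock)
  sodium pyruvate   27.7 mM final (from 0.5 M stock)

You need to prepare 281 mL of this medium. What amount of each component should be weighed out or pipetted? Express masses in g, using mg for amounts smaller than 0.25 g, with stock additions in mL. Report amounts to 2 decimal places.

Working volume: 281 mL = 0.281 L.
lactose: 35.8 g/L × 0.281 L = 10.06 g
sodium hydroxide: V = C2·V2/C1 = 43.4 mM × 281 mL ÷ 687 mM = 17.75 mL
zinc sulfate: C1V1 = C2V2 → 0.131 mM × 281 mL ÷ 20.5 mM = 1.80 mL
L-arginine: C1V1 = C2V2 → 2.49 mM × 281 mL ÷ 485 mM = 1.44 mL
sodium pyruvate: dilute stock: 27.7 mM × 281 mL ÷ 500 mM = 15.57 mL

lactose 10.06 g; sodium hydroxide 17.75 mL; zinc sulfate 1.80 mL; L-arginine 1.44 mL; sodium pyruvate 15.57 mL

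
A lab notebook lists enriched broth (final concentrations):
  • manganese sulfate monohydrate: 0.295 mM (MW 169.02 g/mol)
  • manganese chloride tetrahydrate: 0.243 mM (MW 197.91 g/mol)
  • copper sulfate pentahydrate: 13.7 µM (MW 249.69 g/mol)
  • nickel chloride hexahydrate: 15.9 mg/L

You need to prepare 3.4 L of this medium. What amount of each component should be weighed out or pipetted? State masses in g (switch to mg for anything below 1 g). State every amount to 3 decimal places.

manganese sulfate monohydrate 169.527 mg; manganese chloride tetrahydrate 163.513 mg; copper sulfate pentahydrate 11.631 mg; nickel chloride hexahydrate 54.060 mg

Scale factor relative to 1 L: 3.4.
manganese sulfate monohydrate: 0.295 mmol/L × 169.02 mg/mmol × 3.4 L = 169.527 mg
manganese chloride tetrahydrate: 0.243 mmol/L × 197.91 mg/mmol × 3.4 L = 163.513 mg
copper sulfate pentahydrate: 13.7 µmol/L × 249.69 g/mol × 3.4 L ÷ 1000 = 11.631 mg
nickel chloride hexahydrate: 15.9 mg/L × 3.4 L = 54.060 mg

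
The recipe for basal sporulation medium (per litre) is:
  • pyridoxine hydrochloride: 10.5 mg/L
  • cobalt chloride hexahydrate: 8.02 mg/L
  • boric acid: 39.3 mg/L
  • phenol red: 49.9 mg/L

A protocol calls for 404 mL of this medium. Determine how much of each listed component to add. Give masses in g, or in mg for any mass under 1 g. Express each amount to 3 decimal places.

Scale factor relative to 1 L: 0.404.
pyridoxine hydrochloride: 10.5 mg/L × 0.404 L = 4.242 mg
cobalt chloride hexahydrate: 8.02 mg/L × 0.404 L = 3.240 mg
boric acid: 39.3 mg/L × 0.404 L = 15.877 mg
phenol red: 49.9 mg/L × 0.404 L = 20.160 mg

pyridoxine hydrochloride 4.242 mg; cobalt chloride hexahydrate 3.240 mg; boric acid 15.877 mg; phenol red 20.160 mg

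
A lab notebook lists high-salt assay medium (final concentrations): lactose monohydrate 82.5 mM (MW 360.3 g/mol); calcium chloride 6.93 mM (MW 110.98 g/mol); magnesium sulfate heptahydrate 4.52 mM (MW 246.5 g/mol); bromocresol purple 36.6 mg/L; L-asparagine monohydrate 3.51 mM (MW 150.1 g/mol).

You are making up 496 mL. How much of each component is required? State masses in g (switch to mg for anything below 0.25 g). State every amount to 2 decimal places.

Target volume = 496 mL = 0.496 L.
lactose monohydrate: 82.5 mmol/L × 360.3 g/mol × 0.496 L ÷ 1000 = 14.74 g
calcium chloride: 6.93 mmol/L × 110.98 g/mol × 0.496 L ÷ 1000 = 0.38 g
magnesium sulfate heptahydrate: 4.52 mmol/L × 246.5 g/mol × 0.496 L ÷ 1000 = 0.55 g
bromocresol purple: 36.6 mg/L × 0.496 L = 18.15 mg
L-asparagine monohydrate: 3.51 mmol/L × 150.1 g/mol × 0.496 L ÷ 1000 = 0.26 g

lactose monohydrate 14.74 g; calcium chloride 0.38 g; magnesium sulfate heptahydrate 0.55 g; bromocresol purple 18.15 mg; L-asparagine monohydrate 0.26 g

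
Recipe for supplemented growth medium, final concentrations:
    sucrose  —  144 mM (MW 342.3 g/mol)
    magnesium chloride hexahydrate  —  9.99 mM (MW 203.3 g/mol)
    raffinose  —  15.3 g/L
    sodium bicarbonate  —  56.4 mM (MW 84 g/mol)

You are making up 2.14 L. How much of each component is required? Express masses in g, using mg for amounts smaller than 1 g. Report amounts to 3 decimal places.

sucrose 105.483 g; magnesium chloride hexahydrate 4.346 g; raffinose 32.742 g; sodium bicarbonate 10.138 g

Working volume: 2.14 L.
sucrose: 144 mmol/L × 342.3 g/mol × 2.14 L ÷ 1000 = 105.483 g
magnesium chloride hexahydrate: 9.99 mmol/L × 203.3 g/mol × 2.14 L ÷ 1000 = 4.346 g
raffinose: 15.3 g/L × 2.14 L = 32.742 g
sodium bicarbonate: 56.4 mmol/L × 84 g/mol × 2.14 L ÷ 1000 = 10.138 g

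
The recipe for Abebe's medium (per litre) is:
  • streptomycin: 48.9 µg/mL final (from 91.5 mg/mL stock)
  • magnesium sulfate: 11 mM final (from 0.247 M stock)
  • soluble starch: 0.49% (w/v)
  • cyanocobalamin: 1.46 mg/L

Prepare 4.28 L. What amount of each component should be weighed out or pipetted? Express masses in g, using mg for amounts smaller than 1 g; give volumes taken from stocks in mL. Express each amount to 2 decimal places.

Working volume: 4.28 L.
streptomycin: dilute stock: 48.9 µg/mL × 4280 mL ÷ 91500 µg/mL = 2.29 mL
magnesium sulfate: dilute stock: 11 mM × 4280 mL ÷ 247 mM = 190.61 mL
soluble starch: 0.49 g per 100 mL × 4280 mL ÷ 100 = 20.97 g
cyanocobalamin: 1.46 mg/L × 4.28 L = 6.25 mg

streptomycin 2.29 mL; magnesium sulfate 190.61 mL; soluble starch 20.97 g; cyanocobalamin 6.25 mg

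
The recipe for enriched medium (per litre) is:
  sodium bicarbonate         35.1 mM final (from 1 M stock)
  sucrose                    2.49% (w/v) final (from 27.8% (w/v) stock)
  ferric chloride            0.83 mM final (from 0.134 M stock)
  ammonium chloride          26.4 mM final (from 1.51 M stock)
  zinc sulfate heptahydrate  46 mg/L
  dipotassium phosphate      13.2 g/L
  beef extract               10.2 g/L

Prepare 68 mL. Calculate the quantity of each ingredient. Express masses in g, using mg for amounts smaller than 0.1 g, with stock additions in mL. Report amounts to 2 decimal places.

Target volume = 68 mL = 0.068 L.
sodium bicarbonate: dilute stock: 35.1 mM × 68 mL ÷ 1000 mM = 2.39 mL
sucrose: dilute stock: 2.49% ÷ 27.8% × 68 mL = 6.09 mL
ferric chloride: dilute stock: 0.83 mM × 68 mL ÷ 134 mM = 0.42 mL
ammonium chloride: dilute stock: 26.4 mM × 68 mL ÷ 1510 mM = 1.19 mL
zinc sulfate heptahydrate: 46 mg/L × 0.068 L = 3.13 mg
dipotassium phosphate: 13.2 g/L × 0.068 L = 0.90 g
beef extract: 10.2 g/L × 0.068 L = 0.69 g

sodium bicarbonate 2.39 mL; sucrose 6.09 mL; ferric chloride 0.42 mL; ammonium chloride 1.19 mL; zinc sulfate heptahydrate 3.13 mg; dipotassium phosphate 0.90 g; beef extract 0.69 g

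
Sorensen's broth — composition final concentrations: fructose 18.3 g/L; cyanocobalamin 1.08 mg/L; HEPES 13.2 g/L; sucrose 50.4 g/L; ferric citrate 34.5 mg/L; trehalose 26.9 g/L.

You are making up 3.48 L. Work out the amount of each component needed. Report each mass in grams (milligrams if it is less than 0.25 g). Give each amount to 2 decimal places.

fructose 63.68 g; cyanocobalamin 3.76 mg; HEPES 45.94 g; sucrose 175.39 g; ferric citrate 120.06 mg; trehalose 93.61 g

Scale factor relative to 1 L: 3.48.
fructose: 18.3 g/L × 3.48 L = 63.68 g
cyanocobalamin: 1.08 mg/L × 3.48 L = 3.76 mg
HEPES: 13.2 g/L × 3.48 L = 45.94 g
sucrose: 50.4 g/L × 3.48 L = 175.39 g
ferric citrate: 34.5 mg/L × 3.48 L = 120.06 mg
trehalose: 26.9 g/L × 3.48 L = 93.61 g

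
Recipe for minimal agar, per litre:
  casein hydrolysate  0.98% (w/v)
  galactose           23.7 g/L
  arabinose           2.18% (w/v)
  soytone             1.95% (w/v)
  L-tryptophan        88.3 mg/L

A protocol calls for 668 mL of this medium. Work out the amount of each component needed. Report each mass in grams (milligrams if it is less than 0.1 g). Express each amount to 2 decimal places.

casein hydrolysate 6.55 g; galactose 15.83 g; arabinose 14.56 g; soytone 13.03 g; L-tryptophan 58.98 mg

Target volume = 668 mL = 0.668 L.
casein hydrolysate: 0.98 g per 100 mL × 668 mL ÷ 100 = 6.55 g
galactose: 23.7 g/L × 0.668 L = 15.83 g
arabinose: 2.18% w/v = 21.8 g/L → 21.8 × 0.668 L = 14.56 g
soytone: 1.95 g per 100 mL × 668 mL ÷ 100 = 13.03 g
L-tryptophan: 88.3 mg/L × 0.668 L = 58.98 mg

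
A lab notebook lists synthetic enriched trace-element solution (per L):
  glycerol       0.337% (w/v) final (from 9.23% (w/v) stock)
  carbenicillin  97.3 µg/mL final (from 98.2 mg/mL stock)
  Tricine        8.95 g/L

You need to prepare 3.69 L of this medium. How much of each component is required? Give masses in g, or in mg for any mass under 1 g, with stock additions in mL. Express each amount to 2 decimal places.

glycerol 134.73 mL; carbenicillin 3.66 mL; Tricine 33.03 g

Scale factor relative to 1 L: 3.69.
glycerol: V = C2·V2/C1 = 0.337% ÷ 9.23% × 3690 mL = 134.73 mL
carbenicillin: V = C2·V2/C1 = 97.3 µg/mL × 3690 mL ÷ 98200 µg/mL = 3.66 mL
Tricine: 8.95 g/L × 3.69 L = 33.03 g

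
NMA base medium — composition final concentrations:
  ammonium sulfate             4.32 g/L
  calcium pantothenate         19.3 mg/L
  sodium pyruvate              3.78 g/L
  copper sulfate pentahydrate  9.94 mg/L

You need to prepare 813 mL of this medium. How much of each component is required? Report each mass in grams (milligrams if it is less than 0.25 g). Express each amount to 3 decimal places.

ammonium sulfate 3.512 g; calcium pantothenate 15.691 mg; sodium pyruvate 3.073 g; copper sulfate pentahydrate 8.081 mg

Scale factor relative to 1 L: 0.813.
ammonium sulfate: 4.32 g/L × 0.813 L = 3.512 g
calcium pantothenate: 19.3 mg/L × 0.813 L = 15.691 mg
sodium pyruvate: 3.78 g/L × 0.813 L = 3.073 g
copper sulfate pentahydrate: 9.94 mg/L × 0.813 L = 8.081 mg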